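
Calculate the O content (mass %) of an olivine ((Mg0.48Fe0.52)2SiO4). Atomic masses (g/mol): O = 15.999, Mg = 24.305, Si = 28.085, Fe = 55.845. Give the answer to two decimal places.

36.89 mass %

M((Mg0.48Fe0.52)2SiO4) = 173.493 g/mol.
O contributes 4 × 15.999 = 63.996 g per mole.
63.996/173.493 = 0.3689 → 36.89%.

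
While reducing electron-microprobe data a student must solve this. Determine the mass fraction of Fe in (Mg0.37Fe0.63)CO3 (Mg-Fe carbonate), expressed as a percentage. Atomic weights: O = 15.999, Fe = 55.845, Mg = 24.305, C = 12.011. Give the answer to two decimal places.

33.77 wt%

Molar mass of (Mg0.37Fe0.63)CO3: 0.37×24.305 + 0.63×55.845 + 1×12.011 + 3×15.999 = 104.183 g/mol.
Mass of Fe per formula unit: 0.63 × 55.845 = 35.182 g.
Weight fraction Fe = 35.182 / 104.183 = 0.3377.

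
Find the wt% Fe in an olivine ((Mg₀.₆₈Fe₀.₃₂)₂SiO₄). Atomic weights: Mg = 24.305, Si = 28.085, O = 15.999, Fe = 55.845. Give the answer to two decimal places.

Molar mass of (Mg₀.₆₈Fe₀.₃₂)₂SiO₄: 1.36*24.305 + 0.64*55.845 + 1*28.085 + 4*15.999 = 160.877 g/mol.
Mass of Fe per formula unit: 0.64 × 55.845 = 35.741 g.
Weight fraction Fe = 35.741 / 160.877 = 0.2222.

22.22 wt%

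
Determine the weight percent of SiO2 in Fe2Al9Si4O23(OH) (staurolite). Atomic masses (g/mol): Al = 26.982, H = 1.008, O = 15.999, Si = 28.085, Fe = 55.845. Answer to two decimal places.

Molar mass of Fe2Al9Si4O23(OH) = 2·55.845 + 9·26.982 + 4·28.085 + 24·15.999 + 1·1.008 = 851.852 g/mol.
Each formula unit contains 4 Si, equivalent to 4/1 = 4.0000 mol SiO2.
M(SiO2) = 1×28.085 + 2×15.999 = 60.083 g/mol.
Mass of SiO2 per formula unit = 4.0000 × 60.083 = 240.332 g.
SiO2 wt% = 240.332 / 851.852 × 100 = 28.21%.

28.21 wt%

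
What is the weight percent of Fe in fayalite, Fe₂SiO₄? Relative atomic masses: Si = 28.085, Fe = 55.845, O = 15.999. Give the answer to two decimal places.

Molar mass of Fe₂SiO₄: 2*55.845 + 1*28.085 + 4*15.999 = 203.771 g/mol.
Mass of Fe per formula unit: 2 × 55.845 = 111.690 g.
Weight fraction Fe = 111.690 / 203.771 = 0.5481.

54.81 wt%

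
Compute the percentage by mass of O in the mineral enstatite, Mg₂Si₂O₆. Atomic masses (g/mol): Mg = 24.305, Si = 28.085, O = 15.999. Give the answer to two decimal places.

47.81 wt%

M(Mg₂Si₂O₆) = 200.774 g/mol.
O contributes 6 × 15.999 = 95.994 g per mole.
95.994/200.774 = 0.4781 → 47.81%.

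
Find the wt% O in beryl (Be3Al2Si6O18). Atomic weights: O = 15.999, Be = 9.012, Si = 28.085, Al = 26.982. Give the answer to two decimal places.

M(Be3Al2Si6O18) = 537.492 g/mol.
O contributes 18 × 15.999 = 287.982 g per mole.
287.982/537.492 = 0.5358 → 53.58%.

53.58 wt%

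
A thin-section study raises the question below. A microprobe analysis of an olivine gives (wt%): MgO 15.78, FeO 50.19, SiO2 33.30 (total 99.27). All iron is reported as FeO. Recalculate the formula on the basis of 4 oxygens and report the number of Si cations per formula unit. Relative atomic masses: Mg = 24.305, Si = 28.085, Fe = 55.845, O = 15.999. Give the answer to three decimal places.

MgO: 15.78/40.304 = 0.39152 mol → 0.39152 mol Mg, 0.39152 mol O.
FeO: 50.19/71.844 = 0.69860 mol → 0.69860 mol Fe, 0.69860 mol O.
SiO2: 33.30/60.083 = 0.55423 mol → 0.55423 mol Si, 1.10846 mol O.
Total oxygen = 2.19858 mol. Normalization factor = 4/2.19858 = 1.81936.
Si per 4 O = 0.55423 × 1.81936 = 1.008.

1.008 Si apfu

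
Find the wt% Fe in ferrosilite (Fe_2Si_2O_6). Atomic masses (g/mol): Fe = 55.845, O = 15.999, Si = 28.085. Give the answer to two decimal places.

42.33 wt%

M(Fe_2Si_2O_6) = 263.854 g/mol.
Fe contributes 2 × 55.845 = 111.690 g per mole.
111.690/263.854 = 0.4233 → 42.33%.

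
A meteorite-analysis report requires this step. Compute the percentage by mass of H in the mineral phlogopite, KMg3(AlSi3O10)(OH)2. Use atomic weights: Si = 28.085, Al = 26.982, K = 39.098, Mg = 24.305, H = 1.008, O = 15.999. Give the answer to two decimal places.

0.48 weight percent

Molar mass of KMg3(AlSi3O10)(OH)2: 1×39.098 + 3×24.305 + 1×26.982 + 3×28.085 + 12×15.999 + 2×1.008 = 417.254 g/mol.
Mass of H per formula unit: 2 × 1.008 = 2.016 g.
Weight fraction H = 2.016 / 417.254 = 0.0048.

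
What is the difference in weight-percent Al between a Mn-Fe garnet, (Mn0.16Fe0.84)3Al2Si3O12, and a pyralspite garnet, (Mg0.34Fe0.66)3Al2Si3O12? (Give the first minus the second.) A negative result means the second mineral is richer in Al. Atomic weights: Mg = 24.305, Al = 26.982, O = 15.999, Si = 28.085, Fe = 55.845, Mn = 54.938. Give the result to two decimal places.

Al in (Mn0.16Fe0.84)3Al2Si3O12: molar mass 497.307 g/mol; 2×26.982 = 53.964 g → 10.85 wt%.
Al in (Mg0.34Fe0.66)3Al2Si3O12: molar mass 465.571 g/mol; 2×26.982 = 53.964 g → 11.59 wt%.
Difference = 10.85 − 11.59 = -0.74 percentage points.

-0.74 percentage points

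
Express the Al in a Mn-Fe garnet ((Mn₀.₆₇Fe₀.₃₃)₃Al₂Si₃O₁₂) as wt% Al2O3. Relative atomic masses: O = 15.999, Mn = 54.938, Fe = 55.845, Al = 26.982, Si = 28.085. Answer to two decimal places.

M((Mn₀.₆₇Fe₀.₃₃)₃Al₂Si₃O₁₂) = 495.919 g/mol; M(Al2O3) = 101.961 g/mol.
Moles Al2O3 per formula unit = 2 Al ÷ 2 = 1.0000.
Al2O3 fraction = (1.0000 × 101.961) / 495.919 = 101.961/495.919 = 0.2056.

20.56 wt%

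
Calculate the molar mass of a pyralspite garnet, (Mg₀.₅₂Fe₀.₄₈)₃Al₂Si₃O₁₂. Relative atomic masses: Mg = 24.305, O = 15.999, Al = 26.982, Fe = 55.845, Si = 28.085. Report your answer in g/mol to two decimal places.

448.54 g/mol

The formula mass is the sum 1.56(24.305) + 1.44(55.845) + 2(26.982) + 3(28.085) + 12(15.999).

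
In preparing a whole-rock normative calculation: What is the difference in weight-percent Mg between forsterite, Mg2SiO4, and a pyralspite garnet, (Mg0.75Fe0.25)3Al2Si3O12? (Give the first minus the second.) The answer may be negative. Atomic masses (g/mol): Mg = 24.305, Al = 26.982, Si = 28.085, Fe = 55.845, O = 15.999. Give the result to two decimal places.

Mg in Mg2SiO4: molar mass 140.691 g/mol; 2×24.305 = 48.610 g → 34.55 wt%.
Mg in (Mg0.75Fe0.25)3Al2Si3O12: molar mass 426.777 g/mol; 2.25×24.305 = 54.686 g → 12.81 wt%.
Difference = 34.55 − 12.81 = 21.74 percentage points.

21.74 percentage points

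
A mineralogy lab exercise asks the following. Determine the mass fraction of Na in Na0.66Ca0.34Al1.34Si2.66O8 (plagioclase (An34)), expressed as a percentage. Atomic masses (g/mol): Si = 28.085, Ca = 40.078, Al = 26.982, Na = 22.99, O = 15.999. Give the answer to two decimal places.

5.67 mass %

Molar mass of Na0.66Ca0.34Al1.34Si2.66O8: 0.66*22.99 + 0.34*40.078 + 1.34*26.982 + 2.66*28.085 + 8*15.999 = 267.654 g/mol.
Mass of Na per formula unit: 0.66 × 22.99 = 15.173 g.
Weight fraction Na = 15.173 / 267.654 = 0.0567.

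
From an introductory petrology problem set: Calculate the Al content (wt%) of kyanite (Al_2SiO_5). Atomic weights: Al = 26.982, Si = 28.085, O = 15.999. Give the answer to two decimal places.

33.30 wt%

Formula mass = 2·26.982 + 1·28.085 + 5·15.999 = 162.044 g/mol, of which 53.964 g is Al.
So Al makes up 53.964/162.044 = 0.3330 of the mass, i.e. 33.30%.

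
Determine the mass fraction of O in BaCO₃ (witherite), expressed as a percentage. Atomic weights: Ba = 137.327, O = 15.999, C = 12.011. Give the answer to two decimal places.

24.32 weight percent

Formula mass = 1·137.327 + 1·12.011 + 3·15.999 = 197.335 g/mol, of which 47.997 g is O.
So O makes up 47.997/197.335 = 0.2432 of the mass, i.e. 24.32%.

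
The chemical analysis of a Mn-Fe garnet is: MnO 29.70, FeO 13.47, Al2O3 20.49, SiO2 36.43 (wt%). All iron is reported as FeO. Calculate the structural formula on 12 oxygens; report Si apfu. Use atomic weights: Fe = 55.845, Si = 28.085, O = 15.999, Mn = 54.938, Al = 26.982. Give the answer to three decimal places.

29.70 wt% MnO ÷ 70.937 g/mol = 0.41868 mol, giving 0.41868 Mn and 0.41868 O.
13.47 wt% FeO ÷ 71.844 g/mol = 0.18749 mol, giving 0.18749 Fe and 0.18749 O.
20.49 wt% Al2O3 ÷ 101.961 g/mol = 0.20096 mol, giving 0.40192 Al and 0.60288 O.
36.43 wt% SiO2 ÷ 60.083 g/mol = 0.60633 mol, giving 0.60633 Si and 1.21266 O.
Oxygen sums to 2.42171; scaling by 12/2.42171 = 4.95518 puts the formula on 12 O.
Si: 0.60633 × 4.95518 = 3.004 atoms per formula unit.

3.004 Si apfu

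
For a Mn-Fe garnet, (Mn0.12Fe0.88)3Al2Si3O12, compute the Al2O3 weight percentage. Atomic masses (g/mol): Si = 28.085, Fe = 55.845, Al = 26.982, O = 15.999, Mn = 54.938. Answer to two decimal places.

Molar mass of (Mn0.12Fe0.88)3Al2Si3O12 = 0.36×54.938 + 2.64×55.845 + 2×26.982 + 3×28.085 + 12×15.999 = 497.415 g/mol.
Each formula unit contains 2 Al, equivalent to 2/2 = 1.0000 mol Al2O3.
M(Al2O3) = 2×26.982 + 3×15.999 = 101.961 g/mol.
Mass of Al2O3 per formula unit = 1.0000 × 101.961 = 101.961 g.
Al2O3 wt% = 101.961 / 497.415 × 100 = 20.50%.

20.50 wt%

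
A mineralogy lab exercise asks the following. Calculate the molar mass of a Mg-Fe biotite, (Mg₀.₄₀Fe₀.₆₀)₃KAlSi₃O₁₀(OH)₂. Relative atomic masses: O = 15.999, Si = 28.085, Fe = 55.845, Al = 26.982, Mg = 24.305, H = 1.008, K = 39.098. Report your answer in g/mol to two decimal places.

474.03 g/mol

M = 1.20·24.305 + 1.80·55.845 + 1·39.098 + 1·26.982 + 3·28.085 + 12·15.999 + 2·1.008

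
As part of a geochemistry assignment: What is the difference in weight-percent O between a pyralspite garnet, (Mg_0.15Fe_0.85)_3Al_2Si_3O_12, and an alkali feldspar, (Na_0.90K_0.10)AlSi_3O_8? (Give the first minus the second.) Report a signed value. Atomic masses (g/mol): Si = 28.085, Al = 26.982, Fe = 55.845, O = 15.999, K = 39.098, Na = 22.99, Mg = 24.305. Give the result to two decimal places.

First mineral: 191.988 g O in 483.549 g formula = 39.70 wt% O.
Second mineral: 127.992 g O in 263.830 g formula = 48.51 wt% O.
39.70% − 48.51% gives a difference of -8.81 percentage points.

-8.81 percentage points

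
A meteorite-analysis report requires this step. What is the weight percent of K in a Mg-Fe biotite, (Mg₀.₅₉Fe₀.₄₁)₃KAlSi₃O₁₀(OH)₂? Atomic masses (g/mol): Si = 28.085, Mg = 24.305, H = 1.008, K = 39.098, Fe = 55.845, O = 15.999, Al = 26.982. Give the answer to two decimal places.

8.57 wt%

Formula mass = 1.77×24.305 + 1.23×55.845 + 1×39.098 + 1×26.982 + 3×28.085 + 12×15.999 + 2×1.008 = 456.048 g/mol, of which 39.098 g is K.
So K makes up 39.098/456.048 = 0.0857 of the mass, i.e. 8.57%.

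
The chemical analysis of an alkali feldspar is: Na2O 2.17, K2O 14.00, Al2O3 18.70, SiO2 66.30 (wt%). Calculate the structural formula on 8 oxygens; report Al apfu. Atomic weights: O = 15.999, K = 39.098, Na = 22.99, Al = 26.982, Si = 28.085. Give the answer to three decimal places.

0.998 Al apfu

Na2O: 2.17/61.979 = 0.03501 mol → 0.07002 mol Na, 0.03501 mol O.
K2O: 14.00/94.195 = 0.14863 mol → 0.29726 mol K, 0.14863 mol O.
Al2O3: 18.70/101.961 = 0.18340 mol → 0.36680 mol Al, 0.55020 mol O.
SiO2: 66.30/60.083 = 1.10347 mol → 1.10347 mol Si, 2.20694 mol O.
Total oxygen = 2.94078 mol. Normalization factor = 8/2.94078 = 2.72037.
Al per 8 O = 0.36680 × 2.72037 = 0.998.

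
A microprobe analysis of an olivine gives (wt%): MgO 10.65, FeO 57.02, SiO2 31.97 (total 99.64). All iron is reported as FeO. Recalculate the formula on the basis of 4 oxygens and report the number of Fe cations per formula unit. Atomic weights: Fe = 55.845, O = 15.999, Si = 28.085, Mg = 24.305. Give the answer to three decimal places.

MgO: 10.65/40.304 = 0.26424 mol → 0.26424 mol Mg, 0.26424 mol O.
FeO: 57.02/71.844 = 0.79366 mol → 0.79366 mol Fe, 0.79366 mol O.
SiO2: 31.97/60.083 = 0.53210 mol → 0.53210 mol Si, 1.06420 mol O.
Total oxygen = 2.12210 mol. Normalization factor = 4/2.12210 = 1.88493.
Fe per 4 O = 0.79366 × 1.88493 = 1.496.

1.496 Fe apfu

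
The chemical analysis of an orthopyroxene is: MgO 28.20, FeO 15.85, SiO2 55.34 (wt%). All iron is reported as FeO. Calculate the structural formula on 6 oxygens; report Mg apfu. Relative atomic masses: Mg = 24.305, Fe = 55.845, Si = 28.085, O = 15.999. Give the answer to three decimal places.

1.520 Mg apfu

28.20 wt% MgO ÷ 40.304 g/mol = 0.69968 mol, giving 0.69968 Mg and 0.69968 O.
15.85 wt% FeO ÷ 71.844 g/mol = 0.22062 mol, giving 0.22062 Fe and 0.22062 O.
55.34 wt% SiO2 ÷ 60.083 g/mol = 0.92106 mol, giving 0.92106 Si and 1.84212 O.
Oxygen sums to 2.76242; scaling by 6/2.76242 = 2.17201 puts the formula on 6 O.
Mg: 0.69968 × 2.17201 = 1.520 atoms per formula unit.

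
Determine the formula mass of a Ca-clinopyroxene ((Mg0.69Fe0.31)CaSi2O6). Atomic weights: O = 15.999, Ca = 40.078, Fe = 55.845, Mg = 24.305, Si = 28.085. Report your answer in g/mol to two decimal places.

226.32 g/mol

The formula mass is the sum 0.69×24.305 + 0.31×55.845 + 1×40.078 + 2×28.085 + 6×15.999.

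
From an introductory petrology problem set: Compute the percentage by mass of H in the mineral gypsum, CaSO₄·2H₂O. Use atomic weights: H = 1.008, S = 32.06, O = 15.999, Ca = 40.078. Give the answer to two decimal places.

Molar mass of CaSO₄·2H₂O: 1*40.078 + 1*32.06 + 6*15.999 + 4*1.008 = 172.164 g/mol.
Mass of H per formula unit: 4 × 1.008 = 4.032 g.
Weight fraction H = 4.032 / 172.164 = 0.0234.

2.34 wt%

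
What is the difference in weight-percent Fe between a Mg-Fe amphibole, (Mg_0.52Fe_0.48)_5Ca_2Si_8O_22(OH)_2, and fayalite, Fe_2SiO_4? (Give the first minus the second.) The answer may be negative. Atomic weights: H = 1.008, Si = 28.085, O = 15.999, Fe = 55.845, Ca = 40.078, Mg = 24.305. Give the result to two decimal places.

M((Mg_0.52Fe_0.48)_5Ca_2Si_8O_22(OH)_2) = 888.049 g/mol, so wt% Fe = 134.028/888.049 × 100 = 15.09%.
M(Fe_2SiO_4) = 203.771 g/mol, so wt% Fe = 111.690/203.771 × 100 = 54.81%.
15.09 − 54.81 = -39.72 pp.

-39.72 percentage points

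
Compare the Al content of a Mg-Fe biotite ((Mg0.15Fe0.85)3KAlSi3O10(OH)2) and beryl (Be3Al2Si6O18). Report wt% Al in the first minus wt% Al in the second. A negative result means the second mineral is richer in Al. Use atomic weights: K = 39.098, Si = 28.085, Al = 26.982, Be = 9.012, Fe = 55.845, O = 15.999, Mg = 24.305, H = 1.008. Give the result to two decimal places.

-4.62 percentage points

M((Mg0.15Fe0.85)3KAlSi3O10(OH)2) = 497.681 g/mol, so wt% Al = 26.982/497.681 × 100 = 5.42%.
M(Be3Al2Si6O18) = 537.492 g/mol, so wt% Al = 53.964/537.492 × 100 = 10.04%.
5.42 − 10.04 = -4.62 pp.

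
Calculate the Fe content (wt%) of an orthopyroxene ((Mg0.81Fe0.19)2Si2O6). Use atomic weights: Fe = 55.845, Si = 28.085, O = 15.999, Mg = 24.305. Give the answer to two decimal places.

9.97 wt%

M((Mg0.81Fe0.19)2Si2O6) = 212.759 g/mol.
Fe contributes 0.38 × 55.845 = 21.221 g per mole.
21.221/212.759 = 0.0997 → 9.97%.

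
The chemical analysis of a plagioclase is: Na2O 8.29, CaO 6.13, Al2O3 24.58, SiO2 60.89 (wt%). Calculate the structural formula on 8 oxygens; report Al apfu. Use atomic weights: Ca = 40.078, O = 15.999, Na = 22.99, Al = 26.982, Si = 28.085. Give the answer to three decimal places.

1.289 Al apfu

Na2O (M=61.979): mol = 0.13375; Na = 0.26750, O = 0.13375.
CaO (M=56.077): mol = 0.10931; Ca = 0.10931, O = 0.10931.
Al2O3 (M=101.961): mol = 0.24107; Al = 0.48214, O = 0.72321.
SiO2 (M=60.083): mol = 1.01343; Si = 1.01343, O = 2.02686.
ΣO = 2.99313; factor = 8/ΣO = 2.67279.
Al apfu = 0.48214 × 2.67279 = 1.289.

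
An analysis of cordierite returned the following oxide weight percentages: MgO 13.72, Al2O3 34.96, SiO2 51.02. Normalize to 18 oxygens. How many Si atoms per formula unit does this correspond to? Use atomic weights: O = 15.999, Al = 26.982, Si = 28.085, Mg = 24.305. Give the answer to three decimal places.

MgO (M=40.304): mol = 0.34041; Mg = 0.34041, O = 0.34041.
Al2O3 (M=101.961): mol = 0.34288; Al = 0.68576, O = 1.02864.
SiO2 (M=60.083): mol = 0.84916; Si = 0.84916, O = 1.69832.
ΣO = 3.06737; factor = 18/ΣO = 5.86822.
Si apfu = 0.84916 × 5.86822 = 4.983.

4.983 Si apfu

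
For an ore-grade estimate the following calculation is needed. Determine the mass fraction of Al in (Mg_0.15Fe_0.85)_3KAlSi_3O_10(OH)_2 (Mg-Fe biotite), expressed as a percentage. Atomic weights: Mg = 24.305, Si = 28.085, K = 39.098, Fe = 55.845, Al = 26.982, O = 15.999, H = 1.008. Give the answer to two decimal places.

5.42 weight percent

Molar mass of (Mg_0.15Fe_0.85)_3KAlSi_3O_10(OH)_2: 0.45*24.305 + 2.55*55.845 + 1*39.098 + 1*26.982 + 3*28.085 + 12*15.999 + 2*1.008 = 497.681 g/mol.
Mass of Al per formula unit: 1 × 26.982 = 26.982 g.
Weight fraction Al = 26.982 / 497.681 = 0.0542.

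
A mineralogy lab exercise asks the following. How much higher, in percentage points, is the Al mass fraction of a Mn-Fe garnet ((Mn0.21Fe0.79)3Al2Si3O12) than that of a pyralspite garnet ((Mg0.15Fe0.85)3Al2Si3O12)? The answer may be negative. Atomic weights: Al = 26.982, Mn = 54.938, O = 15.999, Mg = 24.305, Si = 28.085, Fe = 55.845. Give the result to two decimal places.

-0.31 percentage points

First mineral: 53.964 g Al in 497.171 g formula = 10.85 wt% Al.
Second mineral: 53.964 g Al in 483.549 g formula = 11.16 wt% Al.
10.85% − 11.16% gives a difference of -0.31 percentage points.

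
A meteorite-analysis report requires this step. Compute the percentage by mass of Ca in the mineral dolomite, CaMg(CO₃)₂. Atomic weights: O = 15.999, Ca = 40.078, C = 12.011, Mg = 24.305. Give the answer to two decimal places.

21.73 mass %

M(CaMg(CO₃)₂) = 184.399 g/mol.
Ca contributes 1 × 40.078 = 40.078 g per mole.
40.078/184.399 = 0.2173 → 21.73%.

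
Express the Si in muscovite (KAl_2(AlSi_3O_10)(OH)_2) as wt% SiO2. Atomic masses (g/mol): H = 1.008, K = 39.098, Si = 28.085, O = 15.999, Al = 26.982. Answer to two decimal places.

M(KAl_2(AlSi_3O_10)(OH)_2) = 398.303 g/mol; M(SiO2) = 60.083 g/mol.
Moles SiO2 per formula unit = 3 Si ÷ 1 = 3.0000.
SiO2 fraction = (3.0000 × 60.083) / 398.303 = 180.249/398.303 = 0.4525.

45.25 wt%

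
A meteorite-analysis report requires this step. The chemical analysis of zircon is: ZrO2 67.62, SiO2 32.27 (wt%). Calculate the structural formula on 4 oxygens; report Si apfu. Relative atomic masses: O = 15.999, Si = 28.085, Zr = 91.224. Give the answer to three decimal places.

0.989 Si apfu

67.62 wt% ZrO2 ÷ 123.222 g/mol = 0.54877 mol, giving 0.54877 Zr and 1.09754 O.
32.27 wt% SiO2 ÷ 60.083 g/mol = 0.53709 mol, giving 0.53709 Si and 1.07418 O.
Oxygen sums to 2.17172; scaling by 4/2.17172 = 1.84186 puts the formula on 4 O.
Si: 0.53709 × 1.84186 = 0.989 atoms per formula unit.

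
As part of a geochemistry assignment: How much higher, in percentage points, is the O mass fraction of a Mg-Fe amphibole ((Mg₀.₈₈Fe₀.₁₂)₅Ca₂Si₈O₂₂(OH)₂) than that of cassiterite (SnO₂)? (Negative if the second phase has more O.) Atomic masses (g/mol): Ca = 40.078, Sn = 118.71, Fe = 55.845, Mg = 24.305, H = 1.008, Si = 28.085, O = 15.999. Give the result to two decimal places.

24.96 percentage points

O in (Mg₀.₈₈Fe₀.₁₂)₅Ca₂Si₈O₂₂(OH)₂: molar mass 831.277 g/mol; 24×15.999 = 383.976 g → 46.19 wt%.
O in SnO₂: molar mass 150.708 g/mol; 2×15.999 = 31.998 g → 21.23 wt%.
Difference = 46.19 − 21.23 = 24.96 percentage points.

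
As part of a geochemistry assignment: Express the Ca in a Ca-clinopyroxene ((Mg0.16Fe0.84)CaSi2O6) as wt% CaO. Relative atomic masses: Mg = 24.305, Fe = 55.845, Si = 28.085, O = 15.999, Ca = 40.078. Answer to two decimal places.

23.07 wt%

Formula mass = 243.041 g/mol.
1 Ca → 1.0000 mol CaO per formula unit; M(CaO) = 56.077, so CaO mass = 56.077 g.
56.077/243.041 × 100 = 23.07 wt%.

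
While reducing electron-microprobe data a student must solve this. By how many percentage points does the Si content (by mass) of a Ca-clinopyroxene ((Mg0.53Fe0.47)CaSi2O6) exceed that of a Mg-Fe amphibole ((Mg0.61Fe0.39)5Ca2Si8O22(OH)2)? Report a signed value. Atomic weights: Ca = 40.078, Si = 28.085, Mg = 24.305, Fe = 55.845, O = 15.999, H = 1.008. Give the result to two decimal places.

-1.43 percentage points

M((Mg0.53Fe0.47)CaSi2O6) = 231.371 g/mol, so wt% Si = 56.170/231.371 × 100 = 24.28%.
M((Mg0.61Fe0.39)5Ca2Si8O22(OH)2) = 873.856 g/mol, so wt% Si = 224.680/873.856 × 100 = 25.71%.
24.28 − 25.71 = -1.43 pp.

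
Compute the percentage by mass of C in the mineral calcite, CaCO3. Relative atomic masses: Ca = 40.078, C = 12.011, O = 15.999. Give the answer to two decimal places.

12.00 weight percent

M(CaCO3) = 100.086 g/mol.
C contributes 1 × 12.011 = 12.011 g per mole.
12.011/100.086 = 0.1200 → 12.00%.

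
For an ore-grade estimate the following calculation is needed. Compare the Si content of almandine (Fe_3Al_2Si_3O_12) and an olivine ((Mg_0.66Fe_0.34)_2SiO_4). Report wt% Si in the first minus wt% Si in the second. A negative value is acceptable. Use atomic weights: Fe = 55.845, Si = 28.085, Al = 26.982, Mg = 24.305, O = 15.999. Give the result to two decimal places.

-0.39 percentage points

M(Fe_3Al_2Si_3O_12) = 497.742 g/mol, so wt% Si = 84.255/497.742 × 100 = 16.93%.
M((Mg_0.66Fe_0.34)_2SiO_4) = 162.138 g/mol, so wt% Si = 28.085/162.138 × 100 = 17.32%.
16.93 − 17.32 = -0.39 pp.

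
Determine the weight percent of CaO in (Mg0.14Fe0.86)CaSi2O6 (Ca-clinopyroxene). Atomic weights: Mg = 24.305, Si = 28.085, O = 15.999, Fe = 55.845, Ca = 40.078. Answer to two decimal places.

Formula mass = 243.671 g/mol.
1 Ca → 1.0000 mol CaO per formula unit; M(CaO) = 56.077, so CaO mass = 56.077 g.
56.077/243.671 × 100 = 23.01 wt%.

23.01 wt%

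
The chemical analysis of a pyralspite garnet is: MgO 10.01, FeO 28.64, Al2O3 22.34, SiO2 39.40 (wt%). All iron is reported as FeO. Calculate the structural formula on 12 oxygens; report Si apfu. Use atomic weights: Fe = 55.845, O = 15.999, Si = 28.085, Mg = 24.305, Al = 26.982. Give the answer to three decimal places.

MgO (M=40.304): mol = 0.24836; Mg = 0.24836, O = 0.24836.
FeO (M=71.844): mol = 0.39864; Fe = 0.39864, O = 0.39864.
Al2O3 (M=101.961): mol = 0.21910; Al = 0.43820, O = 0.65730.
SiO2 (M=60.083): mol = 0.65576; Si = 0.65576, O = 1.31152.
ΣO = 2.61582; factor = 12/ΣO = 4.58747.
Si apfu = 0.65576 × 4.58747 = 3.008.

3.008 Si apfu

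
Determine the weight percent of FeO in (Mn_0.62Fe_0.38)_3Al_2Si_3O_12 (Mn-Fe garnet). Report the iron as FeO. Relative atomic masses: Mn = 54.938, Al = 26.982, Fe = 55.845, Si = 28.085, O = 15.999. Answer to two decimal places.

16.51 wt%

M((Mn_0.62Fe_0.38)_3Al_2Si_3O_12) = 496.055 g/mol; M(FeO) = 71.844 g/mol.
Moles FeO per formula unit = 1.14 Fe ÷ 1 = 1.1400.
FeO fraction = (1.1400 × 71.844) / 496.055 = 81.902/496.055 = 0.1651.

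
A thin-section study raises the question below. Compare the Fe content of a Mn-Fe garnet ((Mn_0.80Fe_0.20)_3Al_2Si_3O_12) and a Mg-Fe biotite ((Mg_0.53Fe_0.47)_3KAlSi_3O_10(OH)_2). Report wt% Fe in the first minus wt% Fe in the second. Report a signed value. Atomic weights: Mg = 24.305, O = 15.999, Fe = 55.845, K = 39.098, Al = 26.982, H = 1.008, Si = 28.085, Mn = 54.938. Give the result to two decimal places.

-10.29 percentage points

Fe in (Mn_0.80Fe_0.20)_3Al_2Si_3O_12: molar mass 495.565 g/mol; 0.60×55.845 = 33.507 g → 6.76 wt%.
Fe in (Mg_0.53Fe_0.47)_3KAlSi_3O_10(OH)_2: molar mass 461.725 g/mol; 1.41×55.845 = 78.741 g → 17.05 wt%.
Difference = 6.76 − 17.05 = -10.29 percentage points.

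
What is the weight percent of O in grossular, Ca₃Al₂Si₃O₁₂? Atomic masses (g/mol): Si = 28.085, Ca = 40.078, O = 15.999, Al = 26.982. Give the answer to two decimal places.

42.62 weight percent

Formula mass = 3×40.078 + 2×26.982 + 3×28.085 + 12×15.999 = 450.441 g/mol, of which 191.988 g is O.
So O makes up 191.988/450.441 = 0.4262 of the mass, i.e. 42.62%.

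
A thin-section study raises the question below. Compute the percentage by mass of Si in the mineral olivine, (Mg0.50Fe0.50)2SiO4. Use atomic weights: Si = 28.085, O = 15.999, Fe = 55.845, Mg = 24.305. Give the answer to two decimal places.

16.31 wt%

Formula mass = 1·24.305 + 1·55.845 + 1·28.085 + 4·15.999 = 172.231 g/mol, of which 28.085 g is Si.
So Si makes up 28.085/172.231 = 0.1631 of the mass, i.e. 16.31%.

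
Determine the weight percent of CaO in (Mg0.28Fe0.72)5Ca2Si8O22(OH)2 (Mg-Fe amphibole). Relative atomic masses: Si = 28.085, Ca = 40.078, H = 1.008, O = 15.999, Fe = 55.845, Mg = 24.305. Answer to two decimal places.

Formula mass = 925.897 g/mol.
2 Ca → 2.0000 mol CaO per formula unit; M(CaO) = 56.077, so CaO mass = 112.154 g.
112.154/925.897 × 100 = 12.11 wt%.

12.11 wt%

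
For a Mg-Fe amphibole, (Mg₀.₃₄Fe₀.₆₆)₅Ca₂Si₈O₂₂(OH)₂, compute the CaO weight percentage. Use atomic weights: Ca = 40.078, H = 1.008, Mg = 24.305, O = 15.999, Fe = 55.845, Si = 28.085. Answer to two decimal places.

12.24 wt%

Formula mass = 916.435 g/mol.
2 Ca → 2.0000 mol CaO per formula unit; M(CaO) = 56.077, so CaO mass = 112.154 g.
112.154/916.435 × 100 = 12.24 wt%.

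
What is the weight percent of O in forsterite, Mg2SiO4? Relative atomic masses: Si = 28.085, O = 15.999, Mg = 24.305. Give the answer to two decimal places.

Molar mass of Mg2SiO4: 2*24.305 + 1*28.085 + 4*15.999 = 140.691 g/mol.
Mass of O per formula unit: 4 × 15.999 = 63.996 g.
Weight fraction O = 63.996 / 140.691 = 0.4549.

45.49 mass %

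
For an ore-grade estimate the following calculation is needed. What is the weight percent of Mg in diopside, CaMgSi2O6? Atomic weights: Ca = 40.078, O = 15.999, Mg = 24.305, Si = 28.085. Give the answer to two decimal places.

Formula mass = 1×40.078 + 1×24.305 + 2×28.085 + 6×15.999 = 216.547 g/mol, of which 24.305 g is Mg.
So Mg makes up 24.305/216.547 = 0.1122 of the mass, i.e. 11.22%.

11.22 mass %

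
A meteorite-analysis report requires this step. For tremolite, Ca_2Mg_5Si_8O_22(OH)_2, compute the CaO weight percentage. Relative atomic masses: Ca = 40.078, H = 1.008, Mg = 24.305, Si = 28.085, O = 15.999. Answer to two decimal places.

Formula mass = 812.353 g/mol.
2 Ca → 2.0000 mol CaO per formula unit; M(CaO) = 56.077, so CaO mass = 112.154 g.
112.154/812.353 × 100 = 13.81 wt%.

13.81 wt%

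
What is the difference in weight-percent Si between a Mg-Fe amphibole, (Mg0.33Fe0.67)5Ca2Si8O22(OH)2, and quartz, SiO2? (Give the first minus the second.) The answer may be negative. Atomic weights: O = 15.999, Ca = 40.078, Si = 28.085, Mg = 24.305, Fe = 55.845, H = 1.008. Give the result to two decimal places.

-22.27 percentage points

First mineral: 224.680 g Si in 918.012 g formula = 24.47 wt% Si.
Second mineral: 28.085 g Si in 60.083 g formula = 46.74 wt% Si.
24.47% − 46.74% gives a difference of -22.27 percentage points.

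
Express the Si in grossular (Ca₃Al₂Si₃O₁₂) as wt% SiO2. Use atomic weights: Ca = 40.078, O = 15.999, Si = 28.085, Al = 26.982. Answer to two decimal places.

Molar mass of Ca₃Al₂Si₃O₁₂ = 3×40.078 + 2×26.982 + 3×28.085 + 12×15.999 = 450.441 g/mol.
Each formula unit contains 3 Si, equivalent to 3/1 = 3.0000 mol SiO2.
M(SiO2) = 1×28.085 + 2×15.999 = 60.083 g/mol.
Mass of SiO2 per formula unit = 3.0000 × 60.083 = 180.249 g.
SiO2 wt% = 180.249 / 450.441 × 100 = 40.02%.

40.02 wt%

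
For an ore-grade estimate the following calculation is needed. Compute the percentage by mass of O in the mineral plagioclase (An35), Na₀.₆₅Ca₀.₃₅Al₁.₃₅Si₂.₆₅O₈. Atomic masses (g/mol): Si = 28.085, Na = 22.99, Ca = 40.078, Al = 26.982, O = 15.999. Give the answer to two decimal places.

47.79 mass %

Molar mass of Na₀.₆₅Ca₀.₃₅Al₁.₃₅Si₂.₆₅O₈: 0.65·22.99 + 0.35·40.078 + 1.35·26.982 + 2.65·28.085 + 8·15.999 = 267.814 g/mol.
Mass of O per formula unit: 8 × 15.999 = 127.992 g.
Weight fraction O = 127.992 / 267.814 = 0.4779.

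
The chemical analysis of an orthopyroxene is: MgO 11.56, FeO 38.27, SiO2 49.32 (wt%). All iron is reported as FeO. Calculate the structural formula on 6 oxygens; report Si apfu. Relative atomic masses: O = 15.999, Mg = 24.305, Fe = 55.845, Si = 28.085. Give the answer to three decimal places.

2.001 Si apfu

MgO (M=40.304): mol = 0.28682; Mg = 0.28682, O = 0.28682.
FeO (M=71.844): mol = 0.53268; Fe = 0.53268, O = 0.53268.
SiO2 (M=60.083): mol = 0.82086; Si = 0.82086, O = 1.64172.
ΣO = 2.46122; factor = 6/ΣO = 2.43782.
Si apfu = 0.82086 × 2.43782 = 2.001.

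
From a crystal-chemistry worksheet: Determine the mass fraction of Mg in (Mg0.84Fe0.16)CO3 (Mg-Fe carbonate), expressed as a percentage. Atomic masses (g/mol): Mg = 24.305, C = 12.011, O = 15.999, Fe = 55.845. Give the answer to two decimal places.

22.85 weight percent

M((Mg0.84Fe0.16)CO3) = 89.359 g/mol.
Mg contributes 0.84 × 24.305 = 20.416 g per mole.
20.416/89.359 = 0.2285 → 22.85%.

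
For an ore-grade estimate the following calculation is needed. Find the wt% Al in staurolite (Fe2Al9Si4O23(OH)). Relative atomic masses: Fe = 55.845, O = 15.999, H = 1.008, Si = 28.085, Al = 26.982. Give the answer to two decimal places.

28.51 mass %

Formula mass = 2*55.845 + 9*26.982 + 4*28.085 + 24*15.999 + 1*1.008 = 851.852 g/mol, of which 242.838 g is Al.
So Al makes up 242.838/851.852 = 0.2851 of the mass, i.e. 28.51%.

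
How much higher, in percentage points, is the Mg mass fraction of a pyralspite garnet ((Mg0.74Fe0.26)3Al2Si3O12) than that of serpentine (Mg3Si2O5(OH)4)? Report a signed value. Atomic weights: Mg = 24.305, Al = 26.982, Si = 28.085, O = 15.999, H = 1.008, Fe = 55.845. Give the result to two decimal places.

First mineral: 53.957 g Mg in 427.723 g formula = 12.61 wt% Mg.
Second mineral: 72.915 g Mg in 277.108 g formula = 26.31 wt% Mg.
12.61% − 26.31% gives a difference of -13.70 percentage points.

-13.70 percentage points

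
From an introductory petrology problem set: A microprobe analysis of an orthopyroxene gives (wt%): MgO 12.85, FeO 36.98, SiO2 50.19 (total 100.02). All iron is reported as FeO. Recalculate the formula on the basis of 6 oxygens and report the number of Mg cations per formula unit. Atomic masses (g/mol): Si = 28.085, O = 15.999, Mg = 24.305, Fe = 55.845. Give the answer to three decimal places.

MgO (M=40.304): mol = 0.31883; Mg = 0.31883, O = 0.31883.
FeO (M=71.844): mol = 0.51473; Fe = 0.51473, O = 0.51473.
SiO2 (M=60.083): mol = 0.83534; Si = 0.83534, O = 1.67068.
ΣO = 2.50424; factor = 6/ΣO = 2.39594.
Mg apfu = 0.31883 × 2.39594 = 0.764.

0.764 Mg apfu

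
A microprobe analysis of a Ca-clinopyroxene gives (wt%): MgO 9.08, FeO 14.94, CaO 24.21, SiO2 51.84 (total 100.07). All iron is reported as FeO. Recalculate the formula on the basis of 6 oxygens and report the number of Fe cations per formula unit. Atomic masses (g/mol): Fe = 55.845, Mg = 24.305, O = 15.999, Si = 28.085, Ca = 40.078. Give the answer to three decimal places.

0.482 Fe apfu

9.08 wt% MgO ÷ 40.304 g/mol = 0.22529 mol, giving 0.22529 Mg and 0.22529 O.
14.94 wt% FeO ÷ 71.844 g/mol = 0.20795 mol, giving 0.20795 Fe and 0.20795 O.
24.21 wt% CaO ÷ 56.077 g/mol = 0.43173 mol, giving 0.43173 Ca and 0.43173 O.
51.84 wt% SiO2 ÷ 60.083 g/mol = 0.86281 mol, giving 0.86281 Si and 1.72562 O.
Oxygen sums to 2.59059; scaling by 6/2.59059 = 2.31607 puts the formula on 6 O.
Fe: 0.20795 × 2.31607 = 0.482 atoms per formula unit.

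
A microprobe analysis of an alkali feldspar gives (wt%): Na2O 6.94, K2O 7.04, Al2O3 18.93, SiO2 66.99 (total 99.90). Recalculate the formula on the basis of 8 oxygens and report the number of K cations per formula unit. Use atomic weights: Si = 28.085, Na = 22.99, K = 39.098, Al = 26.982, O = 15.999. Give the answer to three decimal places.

Na2O: 6.94/61.979 = 0.11197 mol → 0.22394 mol Na, 0.11197 mol O.
K2O: 7.04/94.195 = 0.07474 mol → 0.14948 mol K, 0.07474 mol O.
Al2O3: 18.93/101.961 = 0.18566 mol → 0.37132 mol Al, 0.55698 mol O.
SiO2: 66.99/60.083 = 1.11496 mol → 1.11496 mol Si, 2.22992 mol O.
Total oxygen = 2.97361 mol. Normalization factor = 8/2.97361 = 2.69033.
K per 8 O = 0.14948 × 2.69033 = 0.402.

0.402 K apfu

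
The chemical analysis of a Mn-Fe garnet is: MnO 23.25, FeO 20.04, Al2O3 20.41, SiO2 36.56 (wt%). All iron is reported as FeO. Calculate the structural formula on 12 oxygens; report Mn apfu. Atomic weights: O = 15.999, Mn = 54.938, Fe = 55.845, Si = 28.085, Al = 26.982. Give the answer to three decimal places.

23.25 wt% MnO ÷ 70.937 g/mol = 0.32776 mol, giving 0.32776 Mn and 0.32776 O.
20.04 wt% FeO ÷ 71.844 g/mol = 0.27894 mol, giving 0.27894 Fe and 0.27894 O.
20.41 wt% Al2O3 ÷ 101.961 g/mol = 0.20017 mol, giving 0.40034 Al and 0.60051 O.
36.56 wt% SiO2 ÷ 60.083 g/mol = 0.60849 mol, giving 0.60849 Si and 1.21698 O.
Oxygen sums to 2.42419; scaling by 12/2.42419 = 4.95011 puts the formula on 12 O.
Mn: 0.32776 × 4.95011 = 1.622 atoms per formula unit.

1.622 Mn apfu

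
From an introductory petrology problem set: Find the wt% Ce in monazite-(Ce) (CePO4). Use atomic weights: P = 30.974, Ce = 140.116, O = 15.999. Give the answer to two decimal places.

59.60 mass %

Formula mass = 1×140.116 + 1×30.974 + 4×15.999 = 235.086 g/mol, of which 140.116 g is Ce.
So Ce makes up 140.116/235.086 = 0.5960 of the mass, i.e. 59.60%.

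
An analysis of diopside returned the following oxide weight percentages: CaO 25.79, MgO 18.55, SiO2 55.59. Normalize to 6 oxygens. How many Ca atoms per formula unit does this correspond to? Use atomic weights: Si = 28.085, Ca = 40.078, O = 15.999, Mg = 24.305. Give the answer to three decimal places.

25.79 wt% CaO ÷ 56.077 g/mol = 0.45990 mol, giving 0.45990 Ca and 0.45990 O.
18.55 wt% MgO ÷ 40.304 g/mol = 0.46025 mol, giving 0.46025 Mg and 0.46025 O.
55.59 wt% SiO2 ÷ 60.083 g/mol = 0.92522 mol, giving 0.92522 Si and 1.85044 O.
Oxygen sums to 2.77059; scaling by 6/2.77059 = 2.16560 puts the formula on 6 O.
Ca: 0.45990 × 2.16560 = 0.996 atoms per formula unit.

0.996 Ca apfu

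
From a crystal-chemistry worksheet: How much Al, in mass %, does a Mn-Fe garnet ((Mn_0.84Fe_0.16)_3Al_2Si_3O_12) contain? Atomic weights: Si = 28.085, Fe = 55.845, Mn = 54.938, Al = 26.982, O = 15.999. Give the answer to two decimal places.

Molar mass of (Mn_0.84Fe_0.16)_3Al_2Si_3O_12: 2.52×54.938 + 0.48×55.845 + 2×26.982 + 3×28.085 + 12×15.999 = 495.456 g/mol.
Mass of Al per formula unit: 2 × 26.982 = 53.964 g.
Weight fraction Al = 53.964 / 495.456 = 0.1089.

10.89 mass %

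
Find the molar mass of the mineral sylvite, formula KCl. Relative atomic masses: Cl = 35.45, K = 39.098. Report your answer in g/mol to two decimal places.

74.55 g/mol

M = 1*39.098 + 1*35.45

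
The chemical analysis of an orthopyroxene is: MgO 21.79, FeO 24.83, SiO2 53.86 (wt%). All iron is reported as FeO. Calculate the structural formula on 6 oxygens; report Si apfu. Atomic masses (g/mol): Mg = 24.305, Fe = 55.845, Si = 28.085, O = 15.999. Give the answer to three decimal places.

2.008 Si apfu

MgO: 21.79/40.304 = 0.54064 mol → 0.54064 mol Mg, 0.54064 mol O.
FeO: 24.83/71.844 = 0.34561 mol → 0.34561 mol Fe, 0.34561 mol O.
SiO2: 53.86/60.083 = 0.89643 mol → 0.89643 mol Si, 1.79286 mol O.
Total oxygen = 2.67911 mol. Normalization factor = 6/2.67911 = 2.23955.
Si per 6 O = 0.89643 × 2.23955 = 2.008.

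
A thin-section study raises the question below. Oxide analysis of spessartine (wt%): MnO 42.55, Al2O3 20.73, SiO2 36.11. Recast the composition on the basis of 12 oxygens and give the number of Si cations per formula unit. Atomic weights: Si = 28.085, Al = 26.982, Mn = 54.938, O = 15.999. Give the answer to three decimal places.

MnO (M=70.937): mol = 0.59983; Mn = 0.59983, O = 0.59983.
Al2O3 (M=101.961): mol = 0.20331; Al = 0.40662, O = 0.60993.
SiO2 (M=60.083): mol = 0.60100; Si = 0.60100, O = 1.20200.
ΣO = 2.41176; factor = 12/ΣO = 4.97562.
Si apfu = 0.60100 × 4.97562 = 2.990.

2.990 Si apfu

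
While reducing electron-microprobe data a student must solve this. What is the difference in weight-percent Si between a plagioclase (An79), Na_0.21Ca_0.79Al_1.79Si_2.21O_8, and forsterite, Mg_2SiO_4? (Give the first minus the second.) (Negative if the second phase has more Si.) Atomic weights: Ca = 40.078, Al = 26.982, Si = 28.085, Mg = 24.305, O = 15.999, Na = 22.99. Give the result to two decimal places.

2.62 percentage points

Si in Na_0.21Ca_0.79Al_1.79Si_2.21O_8: molar mass 274.847 g/mol; 2.21×28.085 = 62.068 g → 22.58 wt%.
Si in Mg_2SiO_4: molar mass 140.691 g/mol; 1×28.085 = 28.085 g → 19.96 wt%.
Difference = 22.58 − 19.96 = 2.62 percentage points.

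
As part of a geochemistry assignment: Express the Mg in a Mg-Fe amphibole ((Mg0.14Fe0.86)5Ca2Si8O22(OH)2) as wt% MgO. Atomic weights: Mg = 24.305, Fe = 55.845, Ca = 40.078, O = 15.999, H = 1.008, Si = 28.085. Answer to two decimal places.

Molar mass of (Mg0.14Fe0.86)5Ca2Si8O22(OH)2 = 0.70×24.305 + 4.30×55.845 + 2×40.078 + 8×28.085 + 24×15.999 + 2×1.008 = 947.975 g/mol.
Each formula unit contains 0.70 Mg, equivalent to 0.70/1 = 0.7000 mol MgO.
M(MgO) = 1×24.305 + 1×15.999 = 40.304 g/mol.
Mass of MgO per formula unit = 0.7000 × 40.304 = 28.213 g.
MgO wt% = 28.213 / 947.975 × 100 = 2.98%.

2.98 wt%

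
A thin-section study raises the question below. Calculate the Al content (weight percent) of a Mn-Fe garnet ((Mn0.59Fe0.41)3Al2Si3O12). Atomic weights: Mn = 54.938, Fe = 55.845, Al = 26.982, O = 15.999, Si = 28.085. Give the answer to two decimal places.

10.88 weight percent

M((Mn0.59Fe0.41)3Al2Si3O12) = 496.137 g/mol.
Al contributes 2 × 26.982 = 53.964 g per mole.
53.964/496.137 = 0.1088 → 10.88%.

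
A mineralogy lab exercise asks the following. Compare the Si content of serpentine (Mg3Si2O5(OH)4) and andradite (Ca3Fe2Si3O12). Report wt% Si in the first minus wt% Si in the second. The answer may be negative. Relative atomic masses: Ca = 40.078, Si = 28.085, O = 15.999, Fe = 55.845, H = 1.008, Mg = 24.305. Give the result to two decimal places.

3.69 percentage points

M(Mg3Si2O5(OH)4) = 277.108 g/mol, so wt% Si = 56.170/277.108 × 100 = 20.27%.
M(Ca3Fe2Si3O12) = 508.167 g/mol, so wt% Si = 84.255/508.167 × 100 = 16.58%.
20.27 − 16.58 = 3.69 pp.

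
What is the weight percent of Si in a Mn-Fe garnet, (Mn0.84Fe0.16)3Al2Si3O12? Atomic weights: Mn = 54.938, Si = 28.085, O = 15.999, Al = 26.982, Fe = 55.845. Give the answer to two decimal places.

17.01 wt%

Molar mass of (Mn0.84Fe0.16)3Al2Si3O12: 2.52×54.938 + 0.48×55.845 + 2×26.982 + 3×28.085 + 12×15.999 = 495.456 g/mol.
Mass of Si per formula unit: 3 × 28.085 = 84.255 g.
Weight fraction Si = 84.255 / 495.456 = 0.1701.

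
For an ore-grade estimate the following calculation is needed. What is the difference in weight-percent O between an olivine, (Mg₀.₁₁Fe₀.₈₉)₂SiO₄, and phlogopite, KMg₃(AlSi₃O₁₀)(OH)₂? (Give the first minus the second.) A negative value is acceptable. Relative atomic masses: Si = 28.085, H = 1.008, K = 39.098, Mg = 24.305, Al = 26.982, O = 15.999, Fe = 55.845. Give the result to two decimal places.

-13.50 percentage points

First mineral: 63.996 g O in 196.832 g formula = 32.51 wt% O.
Second mineral: 191.988 g O in 417.254 g formula = 46.01 wt% O.
32.51% − 46.01% gives a difference of -13.50 percentage points.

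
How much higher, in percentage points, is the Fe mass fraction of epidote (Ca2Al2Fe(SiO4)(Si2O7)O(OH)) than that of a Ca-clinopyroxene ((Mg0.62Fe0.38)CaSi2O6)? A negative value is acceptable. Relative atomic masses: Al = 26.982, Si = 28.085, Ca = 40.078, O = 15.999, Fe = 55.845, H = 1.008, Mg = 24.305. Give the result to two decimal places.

2.27 percentage points

First mineral: 55.845 g Fe in 483.215 g formula = 11.56 wt% Fe.
Second mineral: 21.221 g Fe in 228.532 g formula = 9.29 wt% Fe.
11.56% − 9.29% gives a difference of 2.27 percentage points.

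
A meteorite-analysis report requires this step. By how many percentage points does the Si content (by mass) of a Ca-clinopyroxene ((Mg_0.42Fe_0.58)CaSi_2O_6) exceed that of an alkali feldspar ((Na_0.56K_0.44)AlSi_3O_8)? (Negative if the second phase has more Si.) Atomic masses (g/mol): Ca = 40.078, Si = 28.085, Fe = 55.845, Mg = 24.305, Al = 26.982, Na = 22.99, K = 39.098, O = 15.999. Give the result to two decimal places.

-7.37 percentage points

Si in (Mg_0.42Fe_0.58)CaSi_2O_6: molar mass 234.840 g/mol; 2×28.085 = 56.170 g → 23.92 wt%.
Si in (Na_0.56K_0.44)AlSi_3O_8: molar mass 269.307 g/mol; 3×28.085 = 84.255 g → 31.29 wt%.
Difference = 23.92 − 31.29 = -7.37 percentage points.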